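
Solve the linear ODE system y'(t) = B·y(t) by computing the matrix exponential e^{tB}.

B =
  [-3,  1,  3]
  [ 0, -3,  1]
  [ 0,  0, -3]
e^{tB} =
  [exp(-3*t), t*exp(-3*t), t^2*exp(-3*t)/2 + 3*t*exp(-3*t)]
  [0, exp(-3*t), t*exp(-3*t)]
  [0, 0, exp(-3*t)]

Strategy: write B = P · J · P⁻¹ where J is a Jordan canonical form, so e^{tB} = P · e^{tJ} · P⁻¹, and e^{tJ} can be computed block-by-block.

B has Jordan form
J =
  [-3,  1,  0]
  [ 0, -3,  1]
  [ 0,  0, -3]
(up to reordering of blocks).

Per-block formulas:
  For a 3×3 Jordan block J_3(-3): exp(t · J_3(-3)) = e^(-3t)·(I + t·N + (t^2/2)·N^2), where N is the 3×3 nilpotent shift.

After assembling e^{tJ} and conjugating by P, we get:

e^{tB} =
  [exp(-3*t), t*exp(-3*t), t^2*exp(-3*t)/2 + 3*t*exp(-3*t)]
  [0, exp(-3*t), t*exp(-3*t)]
  [0, 0, exp(-3*t)]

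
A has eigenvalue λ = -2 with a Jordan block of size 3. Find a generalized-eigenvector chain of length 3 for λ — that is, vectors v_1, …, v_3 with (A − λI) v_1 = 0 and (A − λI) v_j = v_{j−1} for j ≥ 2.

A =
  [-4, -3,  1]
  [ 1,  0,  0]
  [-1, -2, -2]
A Jordan chain for λ = -2 of length 3:
v_1 = (-2, 1, -1)ᵀ
v_2 = (-3, 2, -2)ᵀ
v_3 = (0, 1, 0)ᵀ

Let N = A − (-2)·I. We want v_3 with N^3 v_3 = 0 but N^2 v_3 ≠ 0; then v_{j-1} := N · v_j for j = 3, …, 2.

Pick v_3 = (0, 1, 0)ᵀ.
Then v_2 = N · v_3 = (-3, 2, -2)ᵀ.
Then v_1 = N · v_2 = (-2, 1, -1)ᵀ.

Sanity check: (A − (-2)·I) v_1 = (0, 0, 0)ᵀ = 0. ✓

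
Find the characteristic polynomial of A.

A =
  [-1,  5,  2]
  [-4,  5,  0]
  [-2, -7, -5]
x^3 + x^2 - x - 1

Expanding det(x·I − A) (e.g. by cofactor expansion or by noting that A is similar to its Jordan form J, which has the same characteristic polynomial as A) gives
  χ_A(x) = x^3 + x^2 - x - 1
which factors as (x - 1)*(x + 1)^2. The eigenvalues (with algebraic multiplicities) are λ = -1 with multiplicity 2, λ = 1 with multiplicity 1.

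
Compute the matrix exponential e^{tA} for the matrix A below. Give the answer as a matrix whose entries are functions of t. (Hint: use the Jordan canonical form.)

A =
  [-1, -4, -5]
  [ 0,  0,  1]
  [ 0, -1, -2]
e^{tA} =
  [exp(-t), t^2*exp(-t)/2 - 4*t*exp(-t), t^2*exp(-t)/2 - 5*t*exp(-t)]
  [0, t*exp(-t) + exp(-t), t*exp(-t)]
  [0, -t*exp(-t), -t*exp(-t) + exp(-t)]

Strategy: write A = P · J · P⁻¹ where J is a Jordan canonical form, so e^{tA} = P · e^{tJ} · P⁻¹, and e^{tJ} can be computed block-by-block.

A has Jordan form
J =
  [-1,  1,  0]
  [ 0, -1,  1]
  [ 0,  0, -1]
(up to reordering of blocks).

Per-block formulas:
  For a 3×3 Jordan block J_3(-1): exp(t · J_3(-1)) = e^(-1t)·(I + t·N + (t^2/2)·N^2), where N is the 3×3 nilpotent shift.

After assembling e^{tJ} and conjugating by P, we get:

e^{tA} =
  [exp(-t), t^2*exp(-t)/2 - 4*t*exp(-t), t^2*exp(-t)/2 - 5*t*exp(-t)]
  [0, t*exp(-t) + exp(-t), t*exp(-t)]
  [0, -t*exp(-t), -t*exp(-t) + exp(-t)]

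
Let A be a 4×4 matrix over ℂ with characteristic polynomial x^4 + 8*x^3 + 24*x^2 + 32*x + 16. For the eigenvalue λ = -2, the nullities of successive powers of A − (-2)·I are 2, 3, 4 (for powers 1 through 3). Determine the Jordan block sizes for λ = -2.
Block sizes for λ = -2: [3, 1]

From the dimensions of kernels of powers, the number of Jordan blocks of size at least j is d_j − d_{j−1} where d_j = dim ker(N^j) (with d_0 = 0). Computing the differences gives [2, 1, 1].
The number of blocks of size exactly k is (#blocks of size ≥ k) − (#blocks of size ≥ k + 1), so the partition is: 1 block(s) of size 1, 1 block(s) of size 3.
In nonincreasing order the block sizes are [3, 1].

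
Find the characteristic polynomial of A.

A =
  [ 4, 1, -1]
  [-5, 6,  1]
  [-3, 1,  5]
x^3 - 15*x^2 + 75*x - 125

Expanding det(x·I − A) (e.g. by cofactor expansion or by noting that A is similar to its Jordan form J, which has the same characteristic polynomial as A) gives
  χ_A(x) = x^3 - 15*x^2 + 75*x - 125
which factors as (x - 5)^3. The eigenvalues (with algebraic multiplicities) are λ = 5 with multiplicity 3.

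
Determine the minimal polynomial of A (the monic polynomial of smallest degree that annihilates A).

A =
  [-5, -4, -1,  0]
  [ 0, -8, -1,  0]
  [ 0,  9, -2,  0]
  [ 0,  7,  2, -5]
x^3 + 15*x^2 + 75*x + 125

The characteristic polynomial is χ_A(x) = (x + 5)^4, so the eigenvalues are known. The minimal polynomial is
  m_A(x) = Π_λ (x − λ)^{k_λ}
where k_λ is the size of the *largest* Jordan block for λ (equivalently, the smallest k with (A − λI)^k v = 0 for every generalised eigenvector v of λ).

  λ = -5: largest Jordan block has size 3, contributing (x + 5)^3

So m_A(x) = (x + 5)^3 = x^3 + 15*x^2 + 75*x + 125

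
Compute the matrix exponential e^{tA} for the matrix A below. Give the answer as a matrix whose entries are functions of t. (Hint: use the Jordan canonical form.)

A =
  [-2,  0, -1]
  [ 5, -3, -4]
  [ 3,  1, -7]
e^{tA} =
  [t^2*exp(-4*t)/2 + 2*t*exp(-4*t) + exp(-4*t), -t^2*exp(-4*t)/2, t^2*exp(-4*t)/2 - t*exp(-4*t)]
  [3*t^2*exp(-4*t)/2 + 5*t*exp(-4*t), -3*t^2*exp(-4*t)/2 + t*exp(-4*t) + exp(-4*t), 3*t^2*exp(-4*t)/2 - 4*t*exp(-4*t)]
  [t^2*exp(-4*t) + 3*t*exp(-4*t), -t^2*exp(-4*t) + t*exp(-4*t), t^2*exp(-4*t) - 3*t*exp(-4*t) + exp(-4*t)]

Strategy: write A = P · J · P⁻¹ where J is a Jordan canonical form, so e^{tA} = P · e^{tJ} · P⁻¹, and e^{tJ} can be computed block-by-block.

A has Jordan form
J =
  [-4,  1,  0]
  [ 0, -4,  1]
  [ 0,  0, -4]
(up to reordering of blocks).

Per-block formulas:
  For a 3×3 Jordan block J_3(-4): exp(t · J_3(-4)) = e^(-4t)·(I + t·N + (t^2/2)·N^2), where N is the 3×3 nilpotent shift.

After assembling e^{tJ} and conjugating by P, we get:

e^{tA} =
  [t^2*exp(-4*t)/2 + 2*t*exp(-4*t) + exp(-4*t), -t^2*exp(-4*t)/2, t^2*exp(-4*t)/2 - t*exp(-4*t)]
  [3*t^2*exp(-4*t)/2 + 5*t*exp(-4*t), -3*t^2*exp(-4*t)/2 + t*exp(-4*t) + exp(-4*t), 3*t^2*exp(-4*t)/2 - 4*t*exp(-4*t)]
  [t^2*exp(-4*t) + 3*t*exp(-4*t), -t^2*exp(-4*t) + t*exp(-4*t), t^2*exp(-4*t) - 3*t*exp(-4*t) + exp(-4*t)]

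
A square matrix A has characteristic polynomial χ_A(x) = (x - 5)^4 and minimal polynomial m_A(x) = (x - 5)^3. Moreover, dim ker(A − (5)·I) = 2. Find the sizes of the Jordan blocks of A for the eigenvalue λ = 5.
Block sizes for λ = 5: [3, 1]

Step 1 — from the characteristic polynomial, algebraic multiplicity of λ = 5 is 4. From dim ker(A − (5)·I) = 2, there are exactly 2 Jordan blocks for λ = 5.
Step 2 — from the minimal polynomial, the factor (x − 5)^3 tells us the largest block for λ = 5 has size 3.
Step 3 — with total size 4, 2 blocks, and largest block 3, the block sizes (in nonincreasing order) are [3, 1].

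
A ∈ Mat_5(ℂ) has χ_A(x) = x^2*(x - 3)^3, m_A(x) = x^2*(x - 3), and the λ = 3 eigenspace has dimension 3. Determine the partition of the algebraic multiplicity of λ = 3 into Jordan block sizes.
Block sizes for λ = 3: [1, 1, 1]

Step 1 — from the characteristic polynomial, algebraic multiplicity of λ = 3 is 3. From dim ker(A − (3)·I) = 3, there are exactly 3 Jordan blocks for λ = 3.
Step 2 — from the minimal polynomial, the factor (x − 3) tells us the largest block for λ = 3 has size 1.
Step 3 — with total size 3, 3 blocks, and largest block 1, the block sizes (in nonincreasing order) are [1, 1, 1].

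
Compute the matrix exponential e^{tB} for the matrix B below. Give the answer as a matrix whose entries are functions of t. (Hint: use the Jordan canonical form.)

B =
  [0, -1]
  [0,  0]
e^{tB} =
  [1, -t]
  [0, 1]

Strategy: write B = P · J · P⁻¹ where J is a Jordan canonical form, so e^{tB} = P · e^{tJ} · P⁻¹, and e^{tJ} can be computed block-by-block.

B has Jordan form
J =
  [0, 1]
  [0, 0]
(up to reordering of blocks).

Per-block formulas:
  For a 2×2 Jordan block J_2(0): exp(t · J_2(0)) = e^(0t)·(I + t·N), where N is the 2×2 nilpotent shift.

After assembling e^{tJ} and conjugating by P, we get:

e^{tB} =
  [1, -t]
  [0, 1]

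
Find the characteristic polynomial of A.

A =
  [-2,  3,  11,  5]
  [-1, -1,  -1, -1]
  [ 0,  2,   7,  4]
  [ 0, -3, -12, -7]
x^4 + 3*x^3 + 3*x^2 + x

Expanding det(x·I − A) (e.g. by cofactor expansion or by noting that A is similar to its Jordan form J, which has the same characteristic polynomial as A) gives
  χ_A(x) = x^4 + 3*x^3 + 3*x^2 + x
which factors as x*(x + 1)^3. The eigenvalues (with algebraic multiplicities) are λ = -1 with multiplicity 3, λ = 0 with multiplicity 1.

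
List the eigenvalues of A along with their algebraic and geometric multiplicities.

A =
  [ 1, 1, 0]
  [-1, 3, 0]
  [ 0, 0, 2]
λ = 2: alg = 3, geom = 2

Step 1 — factor the characteristic polynomial to read off the algebraic multiplicities:
  χ_A(x) = (x - 2)^3

Step 2 — compute geometric multiplicities via the rank-nullity identity g(λ) = n − rank(A − λI):
  rank(A − (2)·I) = 1, so dim ker(A − (2)·I) = n − 1 = 2

Summary:
  λ = 2: algebraic multiplicity = 3, geometric multiplicity = 2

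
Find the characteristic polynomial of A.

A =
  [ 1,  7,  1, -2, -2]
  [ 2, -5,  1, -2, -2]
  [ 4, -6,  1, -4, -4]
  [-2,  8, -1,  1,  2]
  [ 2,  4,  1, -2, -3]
x^5 + 5*x^4 + 10*x^3 + 10*x^2 + 5*x + 1

Expanding det(x·I − A) (e.g. by cofactor expansion or by noting that A is similar to its Jordan form J, which has the same characteristic polynomial as A) gives
  χ_A(x) = x^5 + 5*x^4 + 10*x^3 + 10*x^2 + 5*x + 1
which factors as (x + 1)^5. The eigenvalues (with algebraic multiplicities) are λ = -1 with multiplicity 5.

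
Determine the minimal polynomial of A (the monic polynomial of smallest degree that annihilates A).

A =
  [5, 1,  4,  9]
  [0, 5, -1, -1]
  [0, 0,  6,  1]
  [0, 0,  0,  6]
x^4 - 22*x^3 + 181*x^2 - 660*x + 900

The characteristic polynomial is χ_A(x) = (x - 6)^2*(x - 5)^2, so the eigenvalues are known. The minimal polynomial is
  m_A(x) = Π_λ (x − λ)^{k_λ}
where k_λ is the size of the *largest* Jordan block for λ (equivalently, the smallest k with (A − λI)^k v = 0 for every generalised eigenvector v of λ).

  λ = 5: largest Jordan block has size 2, contributing (x − 5)^2
  λ = 6: largest Jordan block has size 2, contributing (x − 6)^2

So m_A(x) = (x - 6)^2*(x - 5)^2 = x^4 - 22*x^3 + 181*x^2 - 660*x + 900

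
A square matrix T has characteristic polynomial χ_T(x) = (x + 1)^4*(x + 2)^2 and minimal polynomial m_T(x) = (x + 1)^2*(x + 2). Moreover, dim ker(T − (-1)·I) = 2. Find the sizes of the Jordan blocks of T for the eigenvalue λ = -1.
Block sizes for λ = -1: [2, 2]

Step 1 — from the characteristic polynomial, algebraic multiplicity of λ = -1 is 4. From dim ker(T − (-1)·I) = 2, there are exactly 2 Jordan blocks for λ = -1.
Step 2 — from the minimal polynomial, the factor (x + 1)^2 tells us the largest block for λ = -1 has size 2.
Step 3 — with total size 4, 2 blocks, and largest block 2, the block sizes (in nonincreasing order) are [2, 2].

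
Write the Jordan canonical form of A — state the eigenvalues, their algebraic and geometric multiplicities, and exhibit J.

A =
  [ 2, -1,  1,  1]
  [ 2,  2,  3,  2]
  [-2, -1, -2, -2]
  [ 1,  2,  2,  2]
J_3(1) ⊕ J_1(1)

The characteristic polynomial is
  det(x·I − A) = x^4 - 4*x^3 + 6*x^2 - 4*x + 1 = (x - 1)^4

Eigenvalues and multiplicities (the geometric multiplicity of λ is n − rank(A − λI), which equals the number of Jordan blocks for λ):
  λ = 1: algebraic multiplicity = 4, geometric multiplicity = 2

Determining the block sizes for each eigenvalue:
  λ = 1: with am = 4 and gm = 2, the partition is not yet determined (e.g. several partitions of 4 into 2 parts exist). Let N = A − (1)·I. Computing rank(N^1) = 2, rank(N^2) = 1, rank(N^3) = 0; the number of blocks of size ≥ j is rank(N^{j−1}) − rank(N^j), giving [2, 1, 1]. So we have 1 block(s) of size 3, 1 block(s) of size 1 → block sizes [3, 1]

Assembling the blocks gives a Jordan form
J =
  [1, 1, 0, 0]
  [0, 1, 1, 0]
  [0, 0, 1, 0]
  [0, 0, 0, 1]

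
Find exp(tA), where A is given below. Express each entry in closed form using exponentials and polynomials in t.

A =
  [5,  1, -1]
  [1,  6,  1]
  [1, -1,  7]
e^{tA} =
  [t^2*exp(6*t)/2 - t*exp(6*t) + exp(6*t), t*exp(6*t), t^2*exp(6*t)/2 - t*exp(6*t)]
  [t*exp(6*t), exp(6*t), t*exp(6*t)]
  [-t^2*exp(6*t)/2 + t*exp(6*t), -t*exp(6*t), -t^2*exp(6*t)/2 + t*exp(6*t) + exp(6*t)]

Strategy: write A = P · J · P⁻¹ where J is a Jordan canonical form, so e^{tA} = P · e^{tJ} · P⁻¹, and e^{tJ} can be computed block-by-block.

A has Jordan form
J =
  [6, 1, 0]
  [0, 6, 1]
  [0, 0, 6]
(up to reordering of blocks).

Per-block formulas:
  For a 3×3 Jordan block J_3(6): exp(t · J_3(6)) = e^(6t)·(I + t·N + (t^2/2)·N^2), where N is the 3×3 nilpotent shift.

After assembling e^{tJ} and conjugating by P, we get:

e^{tA} =
  [t^2*exp(6*t)/2 - t*exp(6*t) + exp(6*t), t*exp(6*t), t^2*exp(6*t)/2 - t*exp(6*t)]
  [t*exp(6*t), exp(6*t), t*exp(6*t)]
  [-t^2*exp(6*t)/2 + t*exp(6*t), -t*exp(6*t), -t^2*exp(6*t)/2 + t*exp(6*t) + exp(6*t)]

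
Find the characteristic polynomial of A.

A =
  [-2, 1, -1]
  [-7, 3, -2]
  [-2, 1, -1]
x^3

Expanding det(x·I − A) (e.g. by cofactor expansion or by noting that A is similar to its Jordan form J, which has the same characteristic polynomial as A) gives
  χ_A(x) = x^3
which factors as x^3. The eigenvalues (with algebraic multiplicities) are λ = 0 with multiplicity 3.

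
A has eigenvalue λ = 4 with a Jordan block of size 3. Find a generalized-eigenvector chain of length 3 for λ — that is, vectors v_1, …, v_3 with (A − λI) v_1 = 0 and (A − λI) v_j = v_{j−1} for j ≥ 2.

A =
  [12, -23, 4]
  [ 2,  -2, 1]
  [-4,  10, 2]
A Jordan chain for λ = 4 of length 3:
v_1 = (2, 0, -4)ᵀ
v_2 = (8, 2, -4)ᵀ
v_3 = (1, 0, 0)ᵀ

Let N = A − (4)·I. We want v_3 with N^3 v_3 = 0 but N^2 v_3 ≠ 0; then v_{j-1} := N · v_j for j = 3, …, 2.

Pick v_3 = (1, 0, 0)ᵀ.
Then v_2 = N · v_3 = (8, 2, -4)ᵀ.
Then v_1 = N · v_2 = (2, 0, -4)ᵀ.

Sanity check: (A − (4)·I) v_1 = (0, 0, 0)ᵀ = 0. ✓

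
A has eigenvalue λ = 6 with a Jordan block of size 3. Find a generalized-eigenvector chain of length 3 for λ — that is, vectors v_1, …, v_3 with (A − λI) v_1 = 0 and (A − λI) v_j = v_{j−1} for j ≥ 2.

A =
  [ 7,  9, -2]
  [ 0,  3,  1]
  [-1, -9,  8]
A Jordan chain for λ = 6 of length 3:
v_1 = (3, -1, -3)ᵀ
v_2 = (1, 0, -1)ᵀ
v_3 = (1, 0, 0)ᵀ

Let N = A − (6)·I. We want v_3 with N^3 v_3 = 0 but N^2 v_3 ≠ 0; then v_{j-1} := N · v_j for j = 3, …, 2.

Pick v_3 = (1, 0, 0)ᵀ.
Then v_2 = N · v_3 = (1, 0, -1)ᵀ.
Then v_1 = N · v_2 = (3, -1, -3)ᵀ.

Sanity check: (A − (6)·I) v_1 = (0, 0, 0)ᵀ = 0. ✓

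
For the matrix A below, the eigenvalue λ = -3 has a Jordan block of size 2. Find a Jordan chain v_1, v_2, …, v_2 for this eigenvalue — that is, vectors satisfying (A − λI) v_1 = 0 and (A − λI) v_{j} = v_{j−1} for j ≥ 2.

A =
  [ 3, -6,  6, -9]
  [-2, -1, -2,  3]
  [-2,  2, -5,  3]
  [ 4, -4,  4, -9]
A Jordan chain for λ = -3 of length 2:
v_1 = (6, -2, -2, 4)ᵀ
v_2 = (1, 0, 0, 0)ᵀ

Let N = A − (-3)·I. We want v_2 with N^2 v_2 = 0 but N^1 v_2 ≠ 0; then v_{j-1} := N · v_j for j = 2, …, 2.

Pick v_2 = (1, 0, 0, 0)ᵀ.
Then v_1 = N · v_2 = (6, -2, -2, 4)ᵀ.

Sanity check: (A − (-3)·I) v_1 = (0, 0, 0, 0)ᵀ = 0. ✓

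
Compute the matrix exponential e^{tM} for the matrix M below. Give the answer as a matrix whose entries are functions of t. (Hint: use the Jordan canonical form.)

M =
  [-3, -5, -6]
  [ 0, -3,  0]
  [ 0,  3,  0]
e^{tM} =
  [exp(-3*t), t*exp(-3*t) - 2 + 2*exp(-3*t), -2 + 2*exp(-3*t)]
  [0, exp(-3*t), 0]
  [0, 1 - exp(-3*t), 1]

Strategy: write M = P · J · P⁻¹ where J is a Jordan canonical form, so e^{tM} = P · e^{tJ} · P⁻¹, and e^{tJ} can be computed block-by-block.

M has Jordan form
J =
  [-3,  1, 0]
  [ 0, -3, 0]
  [ 0,  0, 0]
(up to reordering of blocks).

Per-block formulas:
  For a 1×1 block at λ = 0: exp(t · [0]) = [e^(0t)].
  For a 2×2 Jordan block J_2(-3): exp(t · J_2(-3)) = e^(-3t)·(I + t·N), where N is the 2×2 nilpotent shift.

After assembling e^{tJ} and conjugating by P, we get:

e^{tM} =
  [exp(-3*t), t*exp(-3*t) - 2 + 2*exp(-3*t), -2 + 2*exp(-3*t)]
  [0, exp(-3*t), 0]
  [0, 1 - exp(-3*t), 1]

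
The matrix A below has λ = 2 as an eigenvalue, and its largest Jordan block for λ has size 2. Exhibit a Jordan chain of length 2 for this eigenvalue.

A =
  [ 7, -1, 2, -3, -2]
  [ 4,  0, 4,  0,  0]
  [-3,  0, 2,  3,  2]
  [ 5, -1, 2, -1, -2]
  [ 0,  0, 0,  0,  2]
A Jordan chain for λ = 2 of length 2:
v_1 = (5, 4, -3, 5, 0)ᵀ
v_2 = (1, 0, 0, 0, 0)ᵀ

Let N = A − (2)·I. We want v_2 with N^2 v_2 = 0 but N^1 v_2 ≠ 0; then v_{j-1} := N · v_j for j = 2, …, 2.

Pick v_2 = (1, 0, 0, 0, 0)ᵀ.
Then v_1 = N · v_2 = (5, 4, -3, 5, 0)ᵀ.

Sanity check: (A − (2)·I) v_1 = (0, 0, 0, 0, 0)ᵀ = 0. ✓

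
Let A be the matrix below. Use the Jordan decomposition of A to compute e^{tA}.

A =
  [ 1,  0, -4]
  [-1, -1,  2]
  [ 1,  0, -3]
e^{tA} =
  [2*t*exp(-t) + exp(-t), 0, -4*t*exp(-t)]
  [-t*exp(-t), exp(-t), 2*t*exp(-t)]
  [t*exp(-t), 0, -2*t*exp(-t) + exp(-t)]

Strategy: write A = P · J · P⁻¹ where J is a Jordan canonical form, so e^{tA} = P · e^{tJ} · P⁻¹, and e^{tJ} can be computed block-by-block.

A has Jordan form
J =
  [-1,  1,  0]
  [ 0, -1,  0]
  [ 0,  0, -1]
(up to reordering of blocks).

Per-block formulas:
  For a 1×1 block at λ = -1: exp(t · [-1]) = [e^(-1t)].
  For a 2×2 Jordan block J_2(-1): exp(t · J_2(-1)) = e^(-1t)·(I + t·N), where N is the 2×2 nilpotent shift.

After assembling e^{tJ} and conjugating by P, we get:

e^{tA} =
  [2*t*exp(-t) + exp(-t), 0, -4*t*exp(-t)]
  [-t*exp(-t), exp(-t), 2*t*exp(-t)]
  [t*exp(-t), 0, -2*t*exp(-t) + exp(-t)]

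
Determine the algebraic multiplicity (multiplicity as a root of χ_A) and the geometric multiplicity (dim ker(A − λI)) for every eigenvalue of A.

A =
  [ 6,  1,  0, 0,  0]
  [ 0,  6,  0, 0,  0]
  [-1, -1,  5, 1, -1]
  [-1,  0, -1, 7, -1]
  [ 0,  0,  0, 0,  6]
λ = 6: alg = 5, geom = 3

Step 1 — factor the characteristic polynomial to read off the algebraic multiplicities:
  χ_A(x) = (x - 6)^5

Step 2 — compute geometric multiplicities via the rank-nullity identity g(λ) = n − rank(A − λI):
  rank(A − (6)·I) = 2, so dim ker(A − (6)·I) = n − 2 = 3

Summary:
  λ = 6: algebraic multiplicity = 5, geometric multiplicity = 3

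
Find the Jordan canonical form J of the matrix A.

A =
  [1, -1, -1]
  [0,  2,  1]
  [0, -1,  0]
J_2(1) ⊕ J_1(1)

The characteristic polynomial is
  det(x·I − A) = x^3 - 3*x^2 + 3*x - 1 = (x - 1)^3

Eigenvalues and multiplicities (the geometric multiplicity of λ is n − rank(A − λI), which equals the number of Jordan blocks for λ):
  λ = 1: algebraic multiplicity = 3, geometric multiplicity = 2

Determining the block sizes for each eigenvalue:
  λ = 1: 2 blocks summing to 3 forces exactly one block of size 2 and the rest size 1 → block sizes [2, 1]

Assembling the blocks gives a Jordan form
J =
  [1, 1, 0]
  [0, 1, 0]
  [0, 0, 1]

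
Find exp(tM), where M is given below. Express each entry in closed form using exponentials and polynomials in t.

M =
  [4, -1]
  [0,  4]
e^{tM} =
  [exp(4*t), -t*exp(4*t)]
  [0, exp(4*t)]

Strategy: write M = P · J · P⁻¹ where J is a Jordan canonical form, so e^{tM} = P · e^{tJ} · P⁻¹, and e^{tJ} can be computed block-by-block.

M has Jordan form
J =
  [4, 1]
  [0, 4]
(up to reordering of blocks).

Per-block formulas:
  For a 2×2 Jordan block J_2(4): exp(t · J_2(4)) = e^(4t)·(I + t·N), where N is the 2×2 nilpotent shift.

After assembling e^{tJ} and conjugating by P, we get:

e^{tM} =
  [exp(4*t), -t*exp(4*t)]
  [0, exp(4*t)]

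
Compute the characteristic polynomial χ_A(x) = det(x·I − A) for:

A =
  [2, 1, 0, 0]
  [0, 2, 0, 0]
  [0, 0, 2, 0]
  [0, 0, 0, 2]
x^4 - 8*x^3 + 24*x^2 - 32*x + 16

Expanding det(x·I − A) (e.g. by cofactor expansion or by noting that A is similar to its Jordan form J, which has the same characteristic polynomial as A) gives
  χ_A(x) = x^4 - 8*x^3 + 24*x^2 - 32*x + 16
which factors as (x - 2)^4. The eigenvalues (with algebraic multiplicities) are λ = 2 with multiplicity 4.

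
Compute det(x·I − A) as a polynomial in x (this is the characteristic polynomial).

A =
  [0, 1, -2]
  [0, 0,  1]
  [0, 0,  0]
x^3

Expanding det(x·I − A) (e.g. by cofactor expansion or by noting that A is similar to its Jordan form J, which has the same characteristic polynomial as A) gives
  χ_A(x) = x^3
which factors as x^3. The eigenvalues (with algebraic multiplicities) are λ = 0 with multiplicity 3.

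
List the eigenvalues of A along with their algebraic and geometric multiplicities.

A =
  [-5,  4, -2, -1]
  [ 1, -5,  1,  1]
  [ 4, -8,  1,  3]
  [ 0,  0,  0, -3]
λ = -3: alg = 4, geom = 2

Step 1 — factor the characteristic polynomial to read off the algebraic multiplicities:
  χ_A(x) = (x + 3)^4

Step 2 — compute geometric multiplicities via the rank-nullity identity g(λ) = n − rank(A − λI):
  rank(A − (-3)·I) = 2, so dim ker(A − (-3)·I) = n − 2 = 2

Summary:
  λ = -3: algebraic multiplicity = 4, geometric multiplicity = 2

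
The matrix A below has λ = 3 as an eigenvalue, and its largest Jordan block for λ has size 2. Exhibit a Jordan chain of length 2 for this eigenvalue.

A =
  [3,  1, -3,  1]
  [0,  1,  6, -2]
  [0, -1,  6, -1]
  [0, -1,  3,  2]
A Jordan chain for λ = 3 of length 2:
v_1 = (1, -2, -1, -1)ᵀ
v_2 = (0, 1, 0, 0)ᵀ

Let N = A − (3)·I. We want v_2 with N^2 v_2 = 0 but N^1 v_2 ≠ 0; then v_{j-1} := N · v_j for j = 2, …, 2.

Pick v_2 = (0, 1, 0, 0)ᵀ.
Then v_1 = N · v_2 = (1, -2, -1, -1)ᵀ.

Sanity check: (A − (3)·I) v_1 = (0, 0, 0, 0)ᵀ = 0. ✓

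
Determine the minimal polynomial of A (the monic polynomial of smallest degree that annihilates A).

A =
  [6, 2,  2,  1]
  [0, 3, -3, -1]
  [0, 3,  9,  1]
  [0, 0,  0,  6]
x^2 - 12*x + 36

The characteristic polynomial is χ_A(x) = (x - 6)^4, so the eigenvalues are known. The minimal polynomial is
  m_A(x) = Π_λ (x − λ)^{k_λ}
where k_λ is the size of the *largest* Jordan block for λ (equivalently, the smallest k with (A − λI)^k v = 0 for every generalised eigenvector v of λ).

  λ = 6: largest Jordan block has size 2, contributing (x − 6)^2

So m_A(x) = (x - 6)^2 = x^2 - 12*x + 36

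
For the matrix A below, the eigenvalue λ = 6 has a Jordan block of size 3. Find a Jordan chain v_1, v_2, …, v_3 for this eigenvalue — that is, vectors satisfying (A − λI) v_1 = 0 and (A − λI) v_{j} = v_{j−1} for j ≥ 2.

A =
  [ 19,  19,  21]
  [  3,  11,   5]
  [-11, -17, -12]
A Jordan chain for λ = 6 of length 3:
v_1 = (-5, -1, 4)ᵀ
v_2 = (13, 3, -11)ᵀ
v_3 = (1, 0, 0)ᵀ

Let N = A − (6)·I. We want v_3 with N^3 v_3 = 0 but N^2 v_3 ≠ 0; then v_{j-1} := N · v_j for j = 3, …, 2.

Pick v_3 = (1, 0, 0)ᵀ.
Then v_2 = N · v_3 = (13, 3, -11)ᵀ.
Then v_1 = N · v_2 = (-5, -1, 4)ᵀ.

Sanity check: (A − (6)·I) v_1 = (0, 0, 0)ᵀ = 0. ✓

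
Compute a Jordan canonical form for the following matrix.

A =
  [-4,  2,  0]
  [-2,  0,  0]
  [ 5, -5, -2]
J_2(-2) ⊕ J_1(-2)

The characteristic polynomial is
  det(x·I − A) = x^3 + 6*x^2 + 12*x + 8 = (x + 2)^3

Eigenvalues and multiplicities (the geometric multiplicity of λ is n − rank(A − λI), which equals the number of Jordan blocks for λ):
  λ = -2: algebraic multiplicity = 3, geometric multiplicity = 2

Determining the block sizes for each eigenvalue:
  λ = -2: 2 blocks summing to 3 forces exactly one block of size 2 and the rest size 1 → block sizes [2, 1]

Assembling the blocks gives a Jordan form
J =
  [-2,  1,  0]
  [ 0, -2,  0]
  [ 0,  0, -2]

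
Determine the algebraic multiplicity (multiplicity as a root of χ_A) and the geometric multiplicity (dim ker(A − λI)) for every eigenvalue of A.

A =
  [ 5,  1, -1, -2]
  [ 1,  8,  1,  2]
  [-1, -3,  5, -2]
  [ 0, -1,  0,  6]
λ = 6: alg = 4, geom = 2

Step 1 — factor the characteristic polynomial to read off the algebraic multiplicities:
  χ_A(x) = (x - 6)^4

Step 2 — compute geometric multiplicities via the rank-nullity identity g(λ) = n − rank(A − λI):
  rank(A − (6)·I) = 2, so dim ker(A − (6)·I) = n − 2 = 2

Summary:
  λ = 6: algebraic multiplicity = 4, geometric multiplicity = 2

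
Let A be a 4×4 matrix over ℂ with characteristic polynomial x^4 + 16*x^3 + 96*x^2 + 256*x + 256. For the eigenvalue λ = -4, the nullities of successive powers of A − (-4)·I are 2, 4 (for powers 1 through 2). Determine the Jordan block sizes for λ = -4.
Block sizes for λ = -4: [2, 2]

From the dimensions of kernels of powers, the number of Jordan blocks of size at least j is d_j − d_{j−1} where d_j = dim ker(N^j) (with d_0 = 0). Computing the differences gives [2, 2].
The number of blocks of size exactly k is (#blocks of size ≥ k) − (#blocks of size ≥ k + 1), so the partition is: 2 block(s) of size 2.
In nonincreasing order the block sizes are [2, 2].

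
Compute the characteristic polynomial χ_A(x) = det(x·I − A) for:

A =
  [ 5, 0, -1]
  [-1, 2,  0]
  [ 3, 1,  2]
x^3 - 9*x^2 + 27*x - 27

Expanding det(x·I − A) (e.g. by cofactor expansion or by noting that A is similar to its Jordan form J, which has the same characteristic polynomial as A) gives
  χ_A(x) = x^3 - 9*x^2 + 27*x - 27
which factors as (x - 3)^3. The eigenvalues (with algebraic multiplicities) are λ = 3 with multiplicity 3.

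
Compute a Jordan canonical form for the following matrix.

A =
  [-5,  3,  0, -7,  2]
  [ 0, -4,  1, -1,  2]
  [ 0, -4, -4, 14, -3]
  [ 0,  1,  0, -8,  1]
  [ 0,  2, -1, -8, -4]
J_3(-5) ⊕ J_2(-5)

The characteristic polynomial is
  det(x·I − A) = x^5 + 25*x^4 + 250*x^3 + 1250*x^2 + 3125*x + 3125 = (x + 5)^5

Eigenvalues and multiplicities (the geometric multiplicity of λ is n − rank(A − λI), which equals the number of Jordan blocks for λ):
  λ = -5: algebraic multiplicity = 5, geometric multiplicity = 2

Determining the block sizes for each eigenvalue:
  λ = -5: with am = 5 and gm = 2, the partition is not yet determined (e.g. several partitions of 5 into 2 parts exist). Let N = A − (-5)·I. Computing rank(N^1) = 3, rank(N^2) = 1, rank(N^3) = 0; the number of blocks of size ≥ j is rank(N^{j−1}) − rank(N^j), giving [2, 2, 1]. So we have 1 block(s) of size 3, 1 block(s) of size 2 → block sizes [3, 2]

Assembling the blocks gives a Jordan form
J =
  [-5,  1,  0,  0,  0]
  [ 0, -5,  1,  0,  0]
  [ 0,  0, -5,  0,  0]
  [ 0,  0,  0, -5,  1]
  [ 0,  0,  0,  0, -5]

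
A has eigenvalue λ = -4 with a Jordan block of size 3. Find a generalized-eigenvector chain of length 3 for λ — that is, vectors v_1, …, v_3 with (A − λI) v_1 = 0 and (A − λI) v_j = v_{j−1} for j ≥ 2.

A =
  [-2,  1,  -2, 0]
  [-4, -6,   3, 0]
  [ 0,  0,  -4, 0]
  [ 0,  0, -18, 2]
A Jordan chain for λ = -4 of length 3:
v_1 = (-1, 2, 0, 0)ᵀ
v_2 = (-2, 3, 0, 0)ᵀ
v_3 = (0, 0, 1, 3)ᵀ

Let N = A − (-4)·I. We want v_3 with N^3 v_3 = 0 but N^2 v_3 ≠ 0; then v_{j-1} := N · v_j for j = 3, …, 2.

Pick v_3 = (0, 0, 1, 3)ᵀ.
Then v_2 = N · v_3 = (-2, 3, 0, 0)ᵀ.
Then v_1 = N · v_2 = (-1, 2, 0, 0)ᵀ.

Sanity check: (A − (-4)·I) v_1 = (0, 0, 0, 0)ᵀ = 0. ✓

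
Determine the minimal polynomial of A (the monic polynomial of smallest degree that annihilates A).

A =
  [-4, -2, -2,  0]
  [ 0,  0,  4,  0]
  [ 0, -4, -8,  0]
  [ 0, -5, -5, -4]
x^2 + 8*x + 16

The characteristic polynomial is χ_A(x) = (x + 4)^4, so the eigenvalues are known. The minimal polynomial is
  m_A(x) = Π_λ (x − λ)^{k_λ}
where k_λ is the size of the *largest* Jordan block for λ (equivalently, the smallest k with (A − λI)^k v = 0 for every generalised eigenvector v of λ).

  λ = -4: largest Jordan block has size 2, contributing (x + 4)^2

So m_A(x) = (x + 4)^2 = x^2 + 8*x + 16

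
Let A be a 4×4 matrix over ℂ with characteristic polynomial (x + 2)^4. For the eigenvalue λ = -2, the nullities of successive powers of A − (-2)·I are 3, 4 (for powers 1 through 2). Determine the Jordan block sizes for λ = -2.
Block sizes for λ = -2: [2, 1, 1]

From the dimensions of kernels of powers, the number of Jordan blocks of size at least j is d_j − d_{j−1} where d_j = dim ker(N^j) (with d_0 = 0). Computing the differences gives [3, 1].
The number of blocks of size exactly k is (#blocks of size ≥ k) − (#blocks of size ≥ k + 1), so the partition is: 2 block(s) of size 1, 1 block(s) of size 2.
In nonincreasing order the block sizes are [2, 1, 1].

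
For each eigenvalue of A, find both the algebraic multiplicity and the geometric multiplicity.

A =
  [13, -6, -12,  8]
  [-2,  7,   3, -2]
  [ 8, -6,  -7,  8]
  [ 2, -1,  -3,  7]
λ = 5: alg = 4, geom = 2

Step 1 — factor the characteristic polynomial to read off the algebraic multiplicities:
  χ_A(x) = (x - 5)^4

Step 2 — compute geometric multiplicities via the rank-nullity identity g(λ) = n − rank(A − λI):
  rank(A − (5)·I) = 2, so dim ker(A − (5)·I) = n − 2 = 2

Summary:
  λ = 5: algebraic multiplicity = 4, geometric multiplicity = 2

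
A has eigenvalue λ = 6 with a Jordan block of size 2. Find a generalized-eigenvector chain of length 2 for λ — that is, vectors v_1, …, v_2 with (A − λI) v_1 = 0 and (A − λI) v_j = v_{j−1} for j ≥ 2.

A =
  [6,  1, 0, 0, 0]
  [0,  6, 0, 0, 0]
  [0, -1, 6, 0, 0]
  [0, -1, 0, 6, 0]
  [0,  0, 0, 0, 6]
A Jordan chain for λ = 6 of length 2:
v_1 = (1, 0, -1, -1, 0)ᵀ
v_2 = (0, 1, 0, 0, 0)ᵀ

Let N = A − (6)·I. We want v_2 with N^2 v_2 = 0 but N^1 v_2 ≠ 0; then v_{j-1} := N · v_j for j = 2, …, 2.

Pick v_2 = (0, 1, 0, 0, 0)ᵀ.
Then v_1 = N · v_2 = (1, 0, -1, -1, 0)ᵀ.

Sanity check: (A − (6)·I) v_1 = (0, 0, 0, 0, 0)ᵀ = 0. ✓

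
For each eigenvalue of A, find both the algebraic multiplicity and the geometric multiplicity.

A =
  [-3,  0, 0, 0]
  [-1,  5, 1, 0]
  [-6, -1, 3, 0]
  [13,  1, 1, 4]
λ = -3: alg = 1, geom = 1; λ = 4: alg = 3, geom = 2

Step 1 — factor the characteristic polynomial to read off the algebraic multiplicities:
  χ_A(x) = (x - 4)^3*(x + 3)

Step 2 — compute geometric multiplicities via the rank-nullity identity g(λ) = n − rank(A − λI):
  rank(A − (-3)·I) = 3, so dim ker(A − (-3)·I) = n − 3 = 1
  rank(A − (4)·I) = 2, so dim ker(A − (4)·I) = n − 2 = 2

Summary:
  λ = -3: algebraic multiplicity = 1, geometric multiplicity = 1
  λ = 4: algebraic multiplicity = 3, geometric multiplicity = 2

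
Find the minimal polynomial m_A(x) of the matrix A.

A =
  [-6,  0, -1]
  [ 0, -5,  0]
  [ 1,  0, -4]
x^2 + 10*x + 25

The characteristic polynomial is χ_A(x) = (x + 5)^3, so the eigenvalues are known. The minimal polynomial is
  m_A(x) = Π_λ (x − λ)^{k_λ}
where k_λ is the size of the *largest* Jordan block for λ (equivalently, the smallest k with (A − λI)^k v = 0 for every generalised eigenvector v of λ).

  λ = -5: largest Jordan block has size 2, contributing (x + 5)^2

So m_A(x) = (x + 5)^2 = x^2 + 10*x + 25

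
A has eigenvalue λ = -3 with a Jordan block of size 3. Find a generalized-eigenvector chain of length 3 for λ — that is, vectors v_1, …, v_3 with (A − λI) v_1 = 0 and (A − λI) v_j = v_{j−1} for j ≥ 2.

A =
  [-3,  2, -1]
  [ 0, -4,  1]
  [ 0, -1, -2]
A Jordan chain for λ = -3 of length 3:
v_1 = (-1, 0, 0)ᵀ
v_2 = (2, -1, -1)ᵀ
v_3 = (0, 1, 0)ᵀ

Let N = A − (-3)·I. We want v_3 with N^3 v_3 = 0 but N^2 v_3 ≠ 0; then v_{j-1} := N · v_j for j = 3, …, 2.

Pick v_3 = (0, 1, 0)ᵀ.
Then v_2 = N · v_3 = (2, -1, -1)ᵀ.
Then v_1 = N · v_2 = (-1, 0, 0)ᵀ.

Sanity check: (A − (-3)·I) v_1 = (0, 0, 0)ᵀ = 0. ✓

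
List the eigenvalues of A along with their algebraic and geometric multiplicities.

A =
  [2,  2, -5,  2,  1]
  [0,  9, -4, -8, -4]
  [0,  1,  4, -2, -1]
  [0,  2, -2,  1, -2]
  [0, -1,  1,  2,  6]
λ = 2: alg = 1, geom = 1; λ = 5: alg = 4, geom = 3

Step 1 — factor the characteristic polynomial to read off the algebraic multiplicities:
  χ_A(x) = (x - 5)^4*(x - 2)

Step 2 — compute geometric multiplicities via the rank-nullity identity g(λ) = n − rank(A − λI):
  rank(A − (2)·I) = 4, so dim ker(A − (2)·I) = n − 4 = 1
  rank(A − (5)·I) = 2, so dim ker(A − (5)·I) = n − 2 = 3

Summary:
  λ = 2: algebraic multiplicity = 1, geometric multiplicity = 1
  λ = 5: algebraic multiplicity = 4, geometric multiplicity = 3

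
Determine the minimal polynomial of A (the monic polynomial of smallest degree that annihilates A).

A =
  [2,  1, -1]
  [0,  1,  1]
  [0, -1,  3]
x^2 - 4*x + 4

The characteristic polynomial is χ_A(x) = (x - 2)^3, so the eigenvalues are known. The minimal polynomial is
  m_A(x) = Π_λ (x − λ)^{k_λ}
where k_λ is the size of the *largest* Jordan block for λ (equivalently, the smallest k with (A − λI)^k v = 0 for every generalised eigenvector v of λ).

  λ = 2: largest Jordan block has size 2, contributing (x − 2)^2

So m_A(x) = (x - 2)^2 = x^2 - 4*x + 4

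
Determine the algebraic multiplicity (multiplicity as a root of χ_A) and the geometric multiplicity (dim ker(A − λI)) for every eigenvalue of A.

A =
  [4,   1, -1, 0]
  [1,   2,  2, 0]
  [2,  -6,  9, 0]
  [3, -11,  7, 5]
λ = 5: alg = 4, geom = 2

Step 1 — factor the characteristic polynomial to read off the algebraic multiplicities:
  χ_A(x) = (x - 5)^4

Step 2 — compute geometric multiplicities via the rank-nullity identity g(λ) = n − rank(A − λI):
  rank(A − (5)·I) = 2, so dim ker(A − (5)·I) = n − 2 = 2

Summary:
  λ = 5: algebraic multiplicity = 4, geometric multiplicity = 2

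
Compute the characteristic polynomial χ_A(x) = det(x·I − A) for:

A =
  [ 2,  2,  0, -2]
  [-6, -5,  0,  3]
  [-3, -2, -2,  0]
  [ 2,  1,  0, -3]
x^4 + 8*x^3 + 24*x^2 + 32*x + 16

Expanding det(x·I − A) (e.g. by cofactor expansion or by noting that A is similar to its Jordan form J, which has the same characteristic polynomial as A) gives
  χ_A(x) = x^4 + 8*x^3 + 24*x^2 + 32*x + 16
which factors as (x + 2)^4. The eigenvalues (with algebraic multiplicities) are λ = -2 with multiplicity 4.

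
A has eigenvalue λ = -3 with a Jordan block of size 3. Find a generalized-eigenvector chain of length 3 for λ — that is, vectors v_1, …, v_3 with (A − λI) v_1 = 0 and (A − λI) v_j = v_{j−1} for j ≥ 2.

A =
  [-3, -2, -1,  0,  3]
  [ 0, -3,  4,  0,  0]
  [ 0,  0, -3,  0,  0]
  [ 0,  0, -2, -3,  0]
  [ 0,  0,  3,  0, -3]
A Jordan chain for λ = -3 of length 3:
v_1 = (1, 0, 0, 0, 0)ᵀ
v_2 = (-1, 4, 0, -2, 3)ᵀ
v_3 = (0, 0, 1, 0, 0)ᵀ

Let N = A − (-3)·I. We want v_3 with N^3 v_3 = 0 but N^2 v_3 ≠ 0; then v_{j-1} := N · v_j for j = 3, …, 2.

Pick v_3 = (0, 0, 1, 0, 0)ᵀ.
Then v_2 = N · v_3 = (-1, 4, 0, -2, 3)ᵀ.
Then v_1 = N · v_2 = (1, 0, 0, 0, 0)ᵀ.

Sanity check: (A − (-3)·I) v_1 = (0, 0, 0, 0, 0)ᵀ = 0. ✓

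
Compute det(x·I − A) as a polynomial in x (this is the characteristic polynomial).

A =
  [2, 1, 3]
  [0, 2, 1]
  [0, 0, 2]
x^3 - 6*x^2 + 12*x - 8

Expanding det(x·I − A) (e.g. by cofactor expansion or by noting that A is similar to its Jordan form J, which has the same characteristic polynomial as A) gives
  χ_A(x) = x^3 - 6*x^2 + 12*x - 8
which factors as (x - 2)^3. The eigenvalues (with algebraic multiplicities) are λ = 2 with multiplicity 3.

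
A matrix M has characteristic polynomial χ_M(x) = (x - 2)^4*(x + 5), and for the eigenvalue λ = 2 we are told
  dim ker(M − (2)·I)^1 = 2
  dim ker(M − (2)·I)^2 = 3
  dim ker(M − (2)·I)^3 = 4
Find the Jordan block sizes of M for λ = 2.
Block sizes for λ = 2: [3, 1]

From the dimensions of kernels of powers, the number of Jordan blocks of size at least j is d_j − d_{j−1} where d_j = dim ker(N^j) (with d_0 = 0). Computing the differences gives [2, 1, 1].
The number of blocks of size exactly k is (#blocks of size ≥ k) − (#blocks of size ≥ k + 1), so the partition is: 1 block(s) of size 1, 1 block(s) of size 3.
In nonincreasing order the block sizes are [3, 1].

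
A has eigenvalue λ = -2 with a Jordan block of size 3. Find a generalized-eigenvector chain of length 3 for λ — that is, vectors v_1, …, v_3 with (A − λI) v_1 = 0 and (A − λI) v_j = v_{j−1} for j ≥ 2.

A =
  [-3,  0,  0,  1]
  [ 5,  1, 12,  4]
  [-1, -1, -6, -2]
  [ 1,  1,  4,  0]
A Jordan chain for λ = -2 of length 3:
v_1 = (2, 2, -2, 2)ᵀ
v_2 = (-1, 5, -1, 1)ᵀ
v_3 = (1, 0, 0, 0)ᵀ

Let N = A − (-2)·I. We want v_3 with N^3 v_3 = 0 but N^2 v_3 ≠ 0; then v_{j-1} := N · v_j for j = 3, …, 2.

Pick v_3 = (1, 0, 0, 0)ᵀ.
Then v_2 = N · v_3 = (-1, 5, -1, 1)ᵀ.
Then v_1 = N · v_2 = (2, 2, -2, 2)ᵀ.

Sanity check: (A − (-2)·I) v_1 = (0, 0, 0, 0)ᵀ = 0. ✓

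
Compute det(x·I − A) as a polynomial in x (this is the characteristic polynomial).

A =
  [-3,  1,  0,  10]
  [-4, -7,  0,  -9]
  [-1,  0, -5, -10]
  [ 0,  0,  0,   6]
x^4 + 9*x^3 - 15*x^2 - 325*x - 750

Expanding det(x·I − A) (e.g. by cofactor expansion or by noting that A is similar to its Jordan form J, which has the same characteristic polynomial as A) gives
  χ_A(x) = x^4 + 9*x^3 - 15*x^2 - 325*x - 750
which factors as (x - 6)*(x + 5)^3. The eigenvalues (with algebraic multiplicities) are λ = -5 with multiplicity 3, λ = 6 with multiplicity 1.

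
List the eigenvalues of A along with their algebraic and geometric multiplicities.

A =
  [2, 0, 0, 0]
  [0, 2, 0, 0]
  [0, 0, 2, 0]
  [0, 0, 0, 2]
λ = 2: alg = 4, geom = 4

Step 1 — factor the characteristic polynomial to read off the algebraic multiplicities:
  χ_A(x) = (x - 2)^4

Step 2 — compute geometric multiplicities via the rank-nullity identity g(λ) = n − rank(A − λI):
  rank(A − (2)·I) = 0, so dim ker(A − (2)·I) = n − 0 = 4

Summary:
  λ = 2: algebraic multiplicity = 4, geometric multiplicity = 4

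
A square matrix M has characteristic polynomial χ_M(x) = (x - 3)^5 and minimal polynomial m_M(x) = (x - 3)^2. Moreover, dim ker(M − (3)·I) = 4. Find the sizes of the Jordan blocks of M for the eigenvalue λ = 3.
Block sizes for λ = 3: [2, 1, 1, 1]

Step 1 — from the characteristic polynomial, algebraic multiplicity of λ = 3 is 5. From dim ker(M − (3)·I) = 4, there are exactly 4 Jordan blocks for λ = 3.
Step 2 — from the minimal polynomial, the factor (x − 3)^2 tells us the largest block for λ = 3 has size 2.
Step 3 — with total size 5, 4 blocks, and largest block 2, the block sizes (in nonincreasing order) are [2, 1, 1, 1].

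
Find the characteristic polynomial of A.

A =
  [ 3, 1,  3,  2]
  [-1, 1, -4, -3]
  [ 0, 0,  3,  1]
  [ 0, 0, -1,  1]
x^4 - 8*x^3 + 24*x^2 - 32*x + 16

Expanding det(x·I − A) (e.g. by cofactor expansion or by noting that A is similar to its Jordan form J, which has the same characteristic polynomial as A) gives
  χ_A(x) = x^4 - 8*x^3 + 24*x^2 - 32*x + 16
which factors as (x - 2)^4. The eigenvalues (with algebraic multiplicities) are λ = 2 with multiplicity 4.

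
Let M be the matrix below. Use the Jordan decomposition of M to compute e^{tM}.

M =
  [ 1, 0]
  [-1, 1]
e^{tM} =
  [exp(t), 0]
  [-t*exp(t), exp(t)]

Strategy: write M = P · J · P⁻¹ where J is a Jordan canonical form, so e^{tM} = P · e^{tJ} · P⁻¹, and e^{tJ} can be computed block-by-block.

M has Jordan form
J =
  [1, 1]
  [0, 1]
(up to reordering of blocks).

Per-block formulas:
  For a 2×2 Jordan block J_2(1): exp(t · J_2(1)) = e^(1t)·(I + t·N), where N is the 2×2 nilpotent shift.

After assembling e^{tJ} and conjugating by P, we get:

e^{tM} =
  [exp(t), 0]
  [-t*exp(t), exp(t)]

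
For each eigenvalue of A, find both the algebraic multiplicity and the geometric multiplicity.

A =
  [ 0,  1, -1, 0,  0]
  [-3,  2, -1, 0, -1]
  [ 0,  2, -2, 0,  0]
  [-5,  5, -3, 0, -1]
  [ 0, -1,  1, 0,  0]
λ = 0: alg = 5, geom = 2

Step 1 — factor the characteristic polynomial to read off the algebraic multiplicities:
  χ_A(x) = x^5

Step 2 — compute geometric multiplicities via the rank-nullity identity g(λ) = n − rank(A − λI):
  rank(A − (0)·I) = 3, so dim ker(A − (0)·I) = n − 3 = 2

Summary:
  λ = 0: algebraic multiplicity = 5, geometric multiplicity = 2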